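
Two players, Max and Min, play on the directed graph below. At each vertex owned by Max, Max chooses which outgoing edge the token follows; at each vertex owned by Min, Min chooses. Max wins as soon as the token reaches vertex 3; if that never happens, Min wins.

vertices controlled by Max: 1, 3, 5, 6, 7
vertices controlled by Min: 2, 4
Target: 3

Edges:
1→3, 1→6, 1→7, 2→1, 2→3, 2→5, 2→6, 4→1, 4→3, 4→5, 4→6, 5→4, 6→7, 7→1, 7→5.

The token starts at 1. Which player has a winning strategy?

Max

A0 = {3}
A1: add {1} — 1 (Max) has 1→3.
1 ∈ A1, so Max can force the target.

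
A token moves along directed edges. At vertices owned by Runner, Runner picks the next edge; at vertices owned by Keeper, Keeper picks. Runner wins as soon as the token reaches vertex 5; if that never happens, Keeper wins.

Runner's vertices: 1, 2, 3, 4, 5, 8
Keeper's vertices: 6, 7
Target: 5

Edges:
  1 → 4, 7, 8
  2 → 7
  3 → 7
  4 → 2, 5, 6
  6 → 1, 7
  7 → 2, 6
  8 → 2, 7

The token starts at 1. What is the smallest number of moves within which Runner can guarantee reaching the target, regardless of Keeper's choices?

A0 = {5}
A1: add {4} — 4 (Runner) has 4→5.
A2: add {1} — 1 (Runner) has 1→4.
A3 = A2; e.g. 2 (Runner) has no edge into A2. Fixed point.
1 enters the attractor at level 2, so Runner can force the target in 2 moves from there.

2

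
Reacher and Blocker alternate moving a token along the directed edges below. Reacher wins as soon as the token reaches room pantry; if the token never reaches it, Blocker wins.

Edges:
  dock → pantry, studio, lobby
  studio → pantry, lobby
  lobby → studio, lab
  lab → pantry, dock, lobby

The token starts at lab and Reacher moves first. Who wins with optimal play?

Reacher

Track states (vertex, player-to-move).
A0 = {(pantry,Reacher), (pantry,Blocker)}
A1: add {(dock,Reacher), (studio,Reacher), (lab,Reacher)}.
(lab,Reacher) ∈ A1 ⇒ Reacher forces the target.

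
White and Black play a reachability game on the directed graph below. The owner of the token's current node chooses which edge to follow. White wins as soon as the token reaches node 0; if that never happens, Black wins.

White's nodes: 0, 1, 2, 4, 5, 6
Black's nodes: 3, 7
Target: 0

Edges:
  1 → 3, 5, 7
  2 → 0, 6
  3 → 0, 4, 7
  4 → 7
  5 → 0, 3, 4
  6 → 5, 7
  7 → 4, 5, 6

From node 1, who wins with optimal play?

A0 = {0}
A1: add {2, 5} — 2 (White) has 2→0; 5 (White) has 5→0.
A2: add {1, 6} — 1 (White) has 1→5; 6 (White) has 6→5.
A3 = A2; e.g. 3 (Black) can still go to 4. Fixed point.
1 ∈ A2, so White can force the target.

White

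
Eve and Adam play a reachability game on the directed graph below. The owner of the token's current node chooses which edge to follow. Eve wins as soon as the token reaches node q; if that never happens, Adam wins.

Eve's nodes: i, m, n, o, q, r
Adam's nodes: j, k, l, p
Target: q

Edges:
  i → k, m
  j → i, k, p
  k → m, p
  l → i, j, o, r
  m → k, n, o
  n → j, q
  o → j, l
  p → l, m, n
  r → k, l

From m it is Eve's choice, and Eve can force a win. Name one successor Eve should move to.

A0 = {q}
A1: add {n} — n (Eve) has n→q.
A2: add {m} — m (Eve) has m→n.
A3: add {i} — i (Eve) has i→m.
A4 = A3; e.g. j (Adam) can still go to k. Fixed point.
From m, successor n is in the attractor (rank 1); the other successors k, o are not.

n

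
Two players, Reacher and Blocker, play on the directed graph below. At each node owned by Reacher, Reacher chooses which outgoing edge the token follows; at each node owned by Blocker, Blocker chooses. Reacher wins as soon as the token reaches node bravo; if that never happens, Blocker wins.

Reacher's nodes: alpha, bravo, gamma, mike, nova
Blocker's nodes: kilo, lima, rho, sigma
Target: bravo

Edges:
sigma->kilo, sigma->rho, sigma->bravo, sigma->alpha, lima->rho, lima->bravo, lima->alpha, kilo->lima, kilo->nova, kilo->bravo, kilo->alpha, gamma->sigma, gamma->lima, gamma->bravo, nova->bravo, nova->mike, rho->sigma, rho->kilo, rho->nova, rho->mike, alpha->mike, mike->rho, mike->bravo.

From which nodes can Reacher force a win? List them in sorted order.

A0 = {bravo}
A1: add {gamma, mike, nova} — gamma (Reacher) has gamma→bravo; nova (Reacher) has nova→bravo; mike (Reacher) has mike→bravo.
A2: add {alpha} — alpha (Reacher) has alpha→mike.
A3 = A2; e.g. sigma (Blocker) can still go to kilo. Fixed point.
Reacher's winning region = {alpha, bravo, gamma, mike, nova}.

alpha, bravo, gamma, mike, nova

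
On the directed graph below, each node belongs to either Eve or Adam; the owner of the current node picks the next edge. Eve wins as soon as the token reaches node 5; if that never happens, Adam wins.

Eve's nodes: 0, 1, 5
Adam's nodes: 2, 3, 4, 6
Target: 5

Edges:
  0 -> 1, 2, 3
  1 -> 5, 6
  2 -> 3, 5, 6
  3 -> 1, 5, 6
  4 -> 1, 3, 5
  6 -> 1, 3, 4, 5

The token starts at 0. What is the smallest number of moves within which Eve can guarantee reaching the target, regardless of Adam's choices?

2

A0 = {5}
A1: add {1} — 1 (Eve) has 1→5.
A2: add {0} — 0 (Eve) has 0→1.
A3 = A2; e.g. 2 (Adam) can still go to 3. Fixed point.
0 enters the attractor at level 2, so Eve can force the target in 2 moves from there.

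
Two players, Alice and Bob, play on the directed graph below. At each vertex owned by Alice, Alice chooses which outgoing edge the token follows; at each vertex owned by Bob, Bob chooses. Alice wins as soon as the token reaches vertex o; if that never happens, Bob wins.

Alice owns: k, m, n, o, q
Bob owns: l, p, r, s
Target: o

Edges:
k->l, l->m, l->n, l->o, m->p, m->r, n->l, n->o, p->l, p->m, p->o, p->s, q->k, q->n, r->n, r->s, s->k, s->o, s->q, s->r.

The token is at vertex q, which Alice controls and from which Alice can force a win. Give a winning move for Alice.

n

A0 = {o}
A1: add {n} — n (Alice) has n→o.
A2: add {q} — q (Alice) has q→n.
A3 = A2; e.g. k (Alice) has no edge into A2. Fixed point.
From q, successor n is in the attractor (rank 1); the other successor k is not.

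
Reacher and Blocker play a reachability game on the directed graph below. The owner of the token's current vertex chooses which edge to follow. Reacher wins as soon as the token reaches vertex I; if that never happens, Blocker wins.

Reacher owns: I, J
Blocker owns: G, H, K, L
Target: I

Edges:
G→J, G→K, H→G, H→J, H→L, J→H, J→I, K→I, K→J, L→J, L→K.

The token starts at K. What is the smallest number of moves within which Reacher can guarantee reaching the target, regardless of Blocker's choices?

A0 = {I}
A1: add {J} — J (Reacher) has J→I.
A2: add {K} — K (Blocker): all of {I, J} already in.
K enters the attractor at level 2, so Reacher can force the target in 2 moves from there.

2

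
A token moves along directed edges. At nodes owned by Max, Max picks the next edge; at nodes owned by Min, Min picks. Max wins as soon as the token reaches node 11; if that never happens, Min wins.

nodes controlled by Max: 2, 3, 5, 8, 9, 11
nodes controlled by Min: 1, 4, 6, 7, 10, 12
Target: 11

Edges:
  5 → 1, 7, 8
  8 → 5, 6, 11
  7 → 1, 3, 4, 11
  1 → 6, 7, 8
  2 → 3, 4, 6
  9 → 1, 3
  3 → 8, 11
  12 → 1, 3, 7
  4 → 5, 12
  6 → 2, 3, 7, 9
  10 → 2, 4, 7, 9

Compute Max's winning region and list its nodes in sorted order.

2, 3, 5, 8, 9, 11

A0 = {11}
A1: add {3, 8} — 3 (Max) has 3→11; 8 (Max) has 8→11.
A2: add {2, 5, 9} — 2 (Max) has 2→3; 5 (Max) has 5→8; 9 (Max) has 9→3.
A3 = A2; e.g. 1 (Min) can still go to 6. Fixed point.
Max's winning region = {2, 3, 5, 8, 9, 11}.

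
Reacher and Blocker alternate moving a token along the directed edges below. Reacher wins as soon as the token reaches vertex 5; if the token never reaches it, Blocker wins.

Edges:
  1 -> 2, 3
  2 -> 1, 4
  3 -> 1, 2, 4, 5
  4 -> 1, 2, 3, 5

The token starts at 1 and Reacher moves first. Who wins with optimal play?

Blocker

Track states (vertex, player-to-move).
A0 = {(5,Reacher), (5,Blocker)}
A1: add {(3,Reacher), (4,Reacher)}.
A2 = A1; e.g. (1,Reacher) stays out. (1,Reacher) never enters ⇒ Blocker avoids the target.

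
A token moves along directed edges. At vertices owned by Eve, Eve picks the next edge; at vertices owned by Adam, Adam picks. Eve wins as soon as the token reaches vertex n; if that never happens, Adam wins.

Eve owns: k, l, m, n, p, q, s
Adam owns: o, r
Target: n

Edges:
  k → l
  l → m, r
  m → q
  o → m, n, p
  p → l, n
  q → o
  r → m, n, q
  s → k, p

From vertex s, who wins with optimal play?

A0 = {n}
A1: add {p} — p (Eve) has p→n.
A2: add {s} — s (Eve) has s→p.
A3 = A2; e.g. k (Eve) has no edge into A2. Fixed point.
s ∈ A2, so Eve can force the target.

Eve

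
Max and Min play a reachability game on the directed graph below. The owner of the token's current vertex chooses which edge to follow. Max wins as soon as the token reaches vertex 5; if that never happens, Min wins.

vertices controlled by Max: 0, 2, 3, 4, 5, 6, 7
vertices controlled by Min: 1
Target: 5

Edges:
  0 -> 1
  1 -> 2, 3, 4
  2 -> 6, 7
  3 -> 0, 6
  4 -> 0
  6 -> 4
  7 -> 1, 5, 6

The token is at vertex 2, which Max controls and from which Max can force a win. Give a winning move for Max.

7

A0 = {5}
A1: add {7} — 7 (Max) has 7→5.
A2: add {2} — 2 (Max) has 2→7.
A3 = A2; e.g. 0 (Max) has no edge into A2. Fixed point.
From 2, successor 7 is in the attractor (rank 1); the other successor 6 is not.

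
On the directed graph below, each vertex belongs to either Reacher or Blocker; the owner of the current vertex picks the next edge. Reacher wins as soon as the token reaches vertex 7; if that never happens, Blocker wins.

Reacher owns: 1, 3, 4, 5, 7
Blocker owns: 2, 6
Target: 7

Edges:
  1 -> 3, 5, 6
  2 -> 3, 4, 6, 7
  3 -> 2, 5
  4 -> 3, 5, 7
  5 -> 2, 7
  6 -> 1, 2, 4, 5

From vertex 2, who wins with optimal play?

Blocker

A0 = {7}
A1: add {4, 5} — 4 (Reacher) has 4→7; 5 (Reacher) has 5→7.
A2: add {1, 3} — 1 (Reacher) has 1→5; 3 (Reacher) has 3→5.
A3 = A2; e.g. 2 (Blocker) can still go to 6. Fixed point.
2 never enters the attractor, so Blocker can avoid the target forever.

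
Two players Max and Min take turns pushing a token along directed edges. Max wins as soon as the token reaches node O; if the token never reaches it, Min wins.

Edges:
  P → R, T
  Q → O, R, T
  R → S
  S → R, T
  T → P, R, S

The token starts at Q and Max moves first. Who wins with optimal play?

Track states (vertex, player-to-move).
A0 = {(O,Max), (O,Min)}
A1: add {(Q,Max)}.
(Q,Max) ∈ A1 ⇒ Max forces the target.

Max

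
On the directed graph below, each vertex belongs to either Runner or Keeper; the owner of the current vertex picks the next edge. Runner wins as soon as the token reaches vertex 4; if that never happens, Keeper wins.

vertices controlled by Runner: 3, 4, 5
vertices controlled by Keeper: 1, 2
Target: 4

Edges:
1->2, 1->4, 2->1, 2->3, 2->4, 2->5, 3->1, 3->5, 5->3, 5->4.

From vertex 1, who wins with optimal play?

Keeper

A0 = {4}
A1: add {5} — 5 (Runner) has 5→4.
A2: add {3} — 3 (Runner) has 3→5.
A3 = A2; e.g. 1 (Keeper) can still go to 2. Fixed point.
1 never enters the attractor, so Keeper can avoid the target forever.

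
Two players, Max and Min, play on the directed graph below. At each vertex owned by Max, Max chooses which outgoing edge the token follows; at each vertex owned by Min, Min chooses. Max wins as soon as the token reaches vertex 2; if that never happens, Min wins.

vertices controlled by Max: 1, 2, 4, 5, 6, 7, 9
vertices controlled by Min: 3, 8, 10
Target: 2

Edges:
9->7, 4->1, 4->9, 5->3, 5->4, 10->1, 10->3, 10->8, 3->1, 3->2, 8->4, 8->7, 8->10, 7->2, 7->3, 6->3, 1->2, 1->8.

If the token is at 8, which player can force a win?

A0 = {2}
A1: add {1, 7} — 1 (Max) has 1→2; 7 (Max) has 7→2.
A2: add {3, 4, 9} — 3 (Min): all of {1, 2} already in; 4 (Max) has 4→1; 9 (Max) has 9→7.
A3: add {5, 6} — 5 (Max) has 5→3; 6 (Max) has 6→3.
A4 = A3; e.g. 8 (Min) can still go to 10. Fixed point.
8 never enters the attractor, so Min can avoid the target forever.

Min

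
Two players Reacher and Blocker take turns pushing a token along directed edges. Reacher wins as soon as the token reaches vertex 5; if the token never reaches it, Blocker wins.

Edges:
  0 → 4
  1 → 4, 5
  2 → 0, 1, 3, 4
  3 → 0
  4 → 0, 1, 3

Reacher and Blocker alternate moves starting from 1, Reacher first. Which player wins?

Track states (vertex, player-to-move).
A0 = {(5,Reacher), (5,Blocker)}
A1: add {(1,Reacher)}.
(1,Reacher) ∈ A1 ⇒ Reacher forces the target.

Reacher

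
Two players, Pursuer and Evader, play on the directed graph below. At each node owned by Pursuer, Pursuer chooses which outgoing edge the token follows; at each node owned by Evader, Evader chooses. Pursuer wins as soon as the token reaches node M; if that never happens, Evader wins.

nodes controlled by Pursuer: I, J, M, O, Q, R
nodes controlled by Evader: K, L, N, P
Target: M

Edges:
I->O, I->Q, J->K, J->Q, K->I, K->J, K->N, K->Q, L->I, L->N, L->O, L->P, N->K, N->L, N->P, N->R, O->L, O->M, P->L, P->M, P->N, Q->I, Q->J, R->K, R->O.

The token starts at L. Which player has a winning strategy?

A0 = {M}
A1: add {O} — O (Pursuer) has O→M.
A2: add {I, R} — I (Pursuer) has I→O; R (Pursuer) has R→O.
A3: add {Q} — Q (Pursuer) has Q→I.
A4: add {J} — J (Pursuer) has J→Q.
A5 = A4; e.g. K (Evader) can still go to N. Fixed point.
L never enters the attractor, so Evader can avoid the target forever.

Evader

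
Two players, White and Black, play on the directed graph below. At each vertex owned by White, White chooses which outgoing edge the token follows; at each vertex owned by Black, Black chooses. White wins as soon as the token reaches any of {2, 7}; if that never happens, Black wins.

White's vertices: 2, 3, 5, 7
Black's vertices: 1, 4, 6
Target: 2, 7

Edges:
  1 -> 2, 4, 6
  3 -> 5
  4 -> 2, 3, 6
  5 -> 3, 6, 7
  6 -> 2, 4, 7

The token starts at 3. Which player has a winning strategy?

A0 = {2, 7}
A1: add {5} — 5 (White) has 5→7.
A2: add {3} — 3 (White) has 3→5.
A3 = A2; e.g. 1 (Black) can still go to 4. Fixed point.
3 ∈ A2, so White can force the target.

White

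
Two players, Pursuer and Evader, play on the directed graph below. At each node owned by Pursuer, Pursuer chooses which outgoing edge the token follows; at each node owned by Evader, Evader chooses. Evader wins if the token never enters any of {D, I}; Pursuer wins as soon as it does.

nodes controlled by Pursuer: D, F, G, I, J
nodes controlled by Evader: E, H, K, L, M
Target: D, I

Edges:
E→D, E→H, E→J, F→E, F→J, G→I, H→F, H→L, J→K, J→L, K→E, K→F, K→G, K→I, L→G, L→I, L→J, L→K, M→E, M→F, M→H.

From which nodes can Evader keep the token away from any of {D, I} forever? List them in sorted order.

E, F, H, J, K, L, M

A0 = {D, I}
A1: add {G} — G (Pursuer) has G→I.
A2 = A1; e.g. E (Evader) can still go to H. Fixed point.
Pursuer's attractor = {D, G, I}; Evader avoids the target exactly from the complement.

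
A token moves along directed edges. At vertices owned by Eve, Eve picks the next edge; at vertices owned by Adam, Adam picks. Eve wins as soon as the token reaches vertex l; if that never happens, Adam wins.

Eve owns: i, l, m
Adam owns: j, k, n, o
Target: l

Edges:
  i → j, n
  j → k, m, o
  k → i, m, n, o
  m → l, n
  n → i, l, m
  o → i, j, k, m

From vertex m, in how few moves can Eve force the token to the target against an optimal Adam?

1

A0 = {l}
A1: add {m} — m (Eve) has m→l.
A2 = A1; e.g. i (Eve) has no edge into A1. Fixed point.
m enters the attractor at level 1, so Eve can force the target in 1 move from there.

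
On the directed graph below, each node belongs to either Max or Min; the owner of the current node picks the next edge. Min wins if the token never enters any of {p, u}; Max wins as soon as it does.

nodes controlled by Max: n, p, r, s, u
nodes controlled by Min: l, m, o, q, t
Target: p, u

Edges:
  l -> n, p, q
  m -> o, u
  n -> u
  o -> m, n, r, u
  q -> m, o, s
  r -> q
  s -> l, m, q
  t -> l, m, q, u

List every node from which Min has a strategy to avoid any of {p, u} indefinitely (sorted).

A0 = {p, u}
A1: add {n} — n (Max) has n→u.
A2 = A1; e.g. l (Min) can still go to q. Fixed point.
Max's attractor = {n, p, u}; Min avoids the target exactly from the complement.

l, m, o, q, r, s, t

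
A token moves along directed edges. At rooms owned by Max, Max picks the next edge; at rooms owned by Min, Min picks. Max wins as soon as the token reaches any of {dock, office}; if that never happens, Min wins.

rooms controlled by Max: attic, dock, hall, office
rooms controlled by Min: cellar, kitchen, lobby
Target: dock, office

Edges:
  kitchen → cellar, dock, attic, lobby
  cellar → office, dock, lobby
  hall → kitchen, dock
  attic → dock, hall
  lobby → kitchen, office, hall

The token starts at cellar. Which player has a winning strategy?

A0 = {dock, office}
A1: add {attic, hall} — hall (Max) has hall→dock; attic (Max) has attic→dock.
A2 = A1; e.g. kitchen (Min) can still go to cellar. Fixed point.
cellar never enters the attractor, so Min can avoid the target forever.

Min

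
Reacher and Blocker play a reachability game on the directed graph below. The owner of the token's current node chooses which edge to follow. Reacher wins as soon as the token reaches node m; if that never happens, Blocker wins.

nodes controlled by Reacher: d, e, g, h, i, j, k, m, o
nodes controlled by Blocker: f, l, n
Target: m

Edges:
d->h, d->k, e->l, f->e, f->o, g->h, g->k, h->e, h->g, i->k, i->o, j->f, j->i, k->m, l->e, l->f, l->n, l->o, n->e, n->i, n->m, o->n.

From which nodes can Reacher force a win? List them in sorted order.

A0 = {m}
A1: add {k} — k (Reacher) has k→m.
A2: add {d, g, i} — d (Reacher) has d→k; g (Reacher) has g→k; i (Reacher) has i→k.
A3: add {h, j} — h (Reacher) has h→g; j (Reacher) has j→i.
A4 = A3; e.g. e (Reacher) has no edge into A3. Fixed point.
Reacher's winning region = {d, g, h, i, j, k, m}.

d, g, h, i, j, k, m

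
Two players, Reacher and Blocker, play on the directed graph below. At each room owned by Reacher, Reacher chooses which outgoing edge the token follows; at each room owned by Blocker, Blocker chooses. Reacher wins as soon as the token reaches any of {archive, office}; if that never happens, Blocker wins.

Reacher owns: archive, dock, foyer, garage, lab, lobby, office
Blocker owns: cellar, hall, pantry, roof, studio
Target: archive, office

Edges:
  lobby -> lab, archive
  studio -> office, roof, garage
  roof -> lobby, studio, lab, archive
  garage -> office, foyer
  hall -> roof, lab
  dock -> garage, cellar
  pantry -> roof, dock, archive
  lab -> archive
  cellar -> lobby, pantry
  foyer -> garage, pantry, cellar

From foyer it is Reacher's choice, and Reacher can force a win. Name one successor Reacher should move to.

garage

A0 = {archive, office}
A1: add {garage, lab, lobby} — lobby (Reacher) has lobby→archive; garage (Reacher) has garage→office; lab (Reacher) has lab→archive.
A2: add {dock, foyer} — dock (Reacher) has dock→garage; foyer (Reacher) has foyer→garage.
A3 = A2; e.g. studio (Blocker) can still go to roof. Fixed point.
From foyer, successor garage is in the attractor (rank 1); the other successors cellar, pantry are not.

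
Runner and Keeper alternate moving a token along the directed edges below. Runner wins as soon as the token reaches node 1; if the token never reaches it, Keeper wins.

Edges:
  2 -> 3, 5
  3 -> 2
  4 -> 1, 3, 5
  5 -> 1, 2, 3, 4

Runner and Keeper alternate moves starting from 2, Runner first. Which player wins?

Keeper

Track states (vertex, player-to-move).
A0 = {(1,Runner), (1,Keeper)}
A1: add {(4,Runner), (5,Runner)}.
A2 = A1; e.g. (2,Runner) stays out. (2,Runner) never enters ⇒ Keeper avoids the target.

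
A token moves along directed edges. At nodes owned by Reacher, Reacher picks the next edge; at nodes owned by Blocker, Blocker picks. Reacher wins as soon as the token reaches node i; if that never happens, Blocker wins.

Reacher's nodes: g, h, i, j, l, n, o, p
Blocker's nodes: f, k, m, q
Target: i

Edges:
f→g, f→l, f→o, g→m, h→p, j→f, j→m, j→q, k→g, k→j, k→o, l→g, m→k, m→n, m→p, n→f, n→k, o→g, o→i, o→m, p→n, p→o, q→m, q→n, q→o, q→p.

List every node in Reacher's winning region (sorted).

A0 = {i}
A1: add {o} — o (Reacher) has o→i.
A2: add {p} — p (Reacher) has p→o.
A3: add {h} — h (Reacher) has h→p.
A4 = A3; e.g. f (Blocker) can still go to g. Fixed point.
Reacher's winning region = {h, i, o, p}.

h, i, o, p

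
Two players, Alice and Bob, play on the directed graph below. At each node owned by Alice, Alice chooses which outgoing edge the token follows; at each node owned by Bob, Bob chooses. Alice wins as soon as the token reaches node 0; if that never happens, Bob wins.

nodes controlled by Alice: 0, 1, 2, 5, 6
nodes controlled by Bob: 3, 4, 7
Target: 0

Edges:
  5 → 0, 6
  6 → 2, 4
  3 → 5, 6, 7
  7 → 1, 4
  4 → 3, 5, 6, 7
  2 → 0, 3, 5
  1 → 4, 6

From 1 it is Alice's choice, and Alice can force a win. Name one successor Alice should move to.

6

A0 = {0}
A1: add {2, 5} — 2 (Alice) has 2→0; 5 (Alice) has 5→0.
A2: add {6} — 6 (Alice) has 6→2.
A3: add {1} — 1 (Alice) has 1→6.
A4 = A3; e.g. 3 (Bob) can still go to 7. Fixed point.
From 1, successor 6 is in the attractor (rank 2); the other successor 4 is not.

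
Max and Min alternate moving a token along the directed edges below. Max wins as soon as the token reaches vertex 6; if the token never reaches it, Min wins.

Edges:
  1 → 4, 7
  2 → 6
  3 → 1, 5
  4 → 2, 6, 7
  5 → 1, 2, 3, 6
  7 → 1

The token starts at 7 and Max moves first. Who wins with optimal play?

Min

Track states (vertex, player-to-move).
A0 = {(6,Max), (6,Min)}
A1: add {(2,Max), (2,Min), (4,Max), (5,Max)}.
A2 = A1; e.g. (1,Max) stays out. (7,Max) never enters ⇒ Min avoids the target.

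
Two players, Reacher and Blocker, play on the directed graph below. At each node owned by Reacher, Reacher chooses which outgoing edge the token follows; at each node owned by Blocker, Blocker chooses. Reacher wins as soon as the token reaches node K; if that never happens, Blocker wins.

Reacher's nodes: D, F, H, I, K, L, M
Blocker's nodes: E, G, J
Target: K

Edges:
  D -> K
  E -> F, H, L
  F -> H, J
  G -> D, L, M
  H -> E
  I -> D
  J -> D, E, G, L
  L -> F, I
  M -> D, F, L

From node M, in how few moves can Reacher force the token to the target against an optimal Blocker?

2

A0 = {K}
A1: add {D} — D (Reacher) has D→K.
A2: add {I, M} — I (Reacher) has I→D; M (Reacher) has M→D.
M enters the attractor at level 2, so Reacher can force the target in 2 moves from there.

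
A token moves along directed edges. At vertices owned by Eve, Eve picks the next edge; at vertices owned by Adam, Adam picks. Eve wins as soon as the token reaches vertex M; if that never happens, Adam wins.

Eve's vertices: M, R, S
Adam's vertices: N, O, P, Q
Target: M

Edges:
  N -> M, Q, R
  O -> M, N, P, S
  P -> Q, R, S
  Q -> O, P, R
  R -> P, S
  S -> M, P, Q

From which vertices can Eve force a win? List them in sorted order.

A0 = {M}
A1: add {S} — S (Eve) has S→M.
A2: add {R} — R (Eve) has R→S.
A3 = A2; e.g. N (Adam) can still go to Q. Fixed point.
Eve's winning region = {M, R, S}.

M, R, S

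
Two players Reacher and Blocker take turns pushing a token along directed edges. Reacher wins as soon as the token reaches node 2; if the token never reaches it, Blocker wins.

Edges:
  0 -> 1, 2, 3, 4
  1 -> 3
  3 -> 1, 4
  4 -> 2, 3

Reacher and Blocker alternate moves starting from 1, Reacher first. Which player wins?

Blocker

Track states (vertex, player-to-move).
A0 = {(2,Reacher), (2,Blocker)}
A1: add {(0,Reacher), (4,Reacher)}.
A2 = A1; e.g. (0,Blocker) stays out. (1,Reacher) never enters ⇒ Blocker avoids the target.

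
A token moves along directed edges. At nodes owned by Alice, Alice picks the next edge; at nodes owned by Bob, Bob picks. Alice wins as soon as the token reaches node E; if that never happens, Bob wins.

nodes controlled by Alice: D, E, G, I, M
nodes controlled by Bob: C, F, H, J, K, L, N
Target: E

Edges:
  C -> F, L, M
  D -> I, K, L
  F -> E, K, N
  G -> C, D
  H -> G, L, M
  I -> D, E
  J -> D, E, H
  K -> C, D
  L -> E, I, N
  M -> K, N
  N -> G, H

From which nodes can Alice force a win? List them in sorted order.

A0 = {E}
A1: add {I} — I (Alice) has I→E.
A2: add {D} — D (Alice) has D→I.
A3: add {G} — G (Alice) has G→D.
A4 = A3; e.g. C (Bob) can still go to F. Fixed point.
Alice's winning region = {D, E, G, I}.

D, E, G, I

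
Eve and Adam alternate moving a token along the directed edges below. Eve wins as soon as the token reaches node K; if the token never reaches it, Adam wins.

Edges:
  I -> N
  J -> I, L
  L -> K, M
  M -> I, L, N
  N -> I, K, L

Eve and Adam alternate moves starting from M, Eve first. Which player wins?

Track states (vertex, player-to-move).
A0 = {(K,Eve), (K,Adam)}
A1: add {(L,Eve), (N,Eve)}.
A2: add {(I,Adam)}.
A3: add {(J,Eve), (M,Eve)}.
(M,Eve) ∈ A3 ⇒ Eve forces the target.

Eve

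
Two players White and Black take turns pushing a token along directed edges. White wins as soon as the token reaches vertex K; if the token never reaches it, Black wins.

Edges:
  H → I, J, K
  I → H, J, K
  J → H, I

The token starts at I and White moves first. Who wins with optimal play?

White

Track states (vertex, player-to-move).
A0 = {(K,White), (K,Black)}
A1: add {(H,White), (I,White)}.
(I,White) ∈ A1 ⇒ White forces the target.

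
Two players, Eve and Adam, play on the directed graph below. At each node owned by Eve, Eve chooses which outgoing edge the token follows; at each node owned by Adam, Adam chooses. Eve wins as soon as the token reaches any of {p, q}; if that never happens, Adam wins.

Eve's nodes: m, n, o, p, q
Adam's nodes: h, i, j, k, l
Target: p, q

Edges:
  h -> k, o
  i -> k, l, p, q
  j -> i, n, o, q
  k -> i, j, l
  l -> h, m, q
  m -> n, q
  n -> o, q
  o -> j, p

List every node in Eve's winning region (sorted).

A0 = {p, q}
A1: add {m, n, o} — m (Eve) has m→q; n (Eve) has n→q; o (Eve) has o→p.
A2 = A1; e.g. h (Adam) can still go to k. Fixed point.
Eve's winning region = {m, n, o, p, q}.

m, n, o, p, q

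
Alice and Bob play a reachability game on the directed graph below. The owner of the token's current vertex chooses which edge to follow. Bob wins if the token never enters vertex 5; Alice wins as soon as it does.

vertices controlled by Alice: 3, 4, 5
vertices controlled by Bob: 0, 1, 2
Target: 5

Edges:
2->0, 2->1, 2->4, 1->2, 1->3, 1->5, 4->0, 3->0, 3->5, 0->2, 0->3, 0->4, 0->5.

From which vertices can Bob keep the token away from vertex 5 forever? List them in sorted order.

0, 1, 2, 4

A0 = {5}
A1: add {3} — 3 (Alice) has 3→5.
A2 = A1; e.g. 0 (Bob) can still go to 2. Fixed point.
Alice's attractor = {3, 5}; Bob avoids the target exactly from the complement.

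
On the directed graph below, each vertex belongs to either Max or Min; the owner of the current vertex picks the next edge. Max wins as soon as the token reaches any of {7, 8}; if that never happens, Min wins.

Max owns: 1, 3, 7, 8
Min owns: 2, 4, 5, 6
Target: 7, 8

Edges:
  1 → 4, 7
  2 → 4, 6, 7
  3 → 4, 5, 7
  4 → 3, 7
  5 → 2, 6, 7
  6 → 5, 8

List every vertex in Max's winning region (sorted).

A0 = {7, 8}
A1: add {1, 3} — 1 (Max) has 1→7; 3 (Max) has 3→7.
A2: add {4} — 4 (Min): all of {3, 7} already in.
A3 = A2; e.g. 2 (Min) can still go to 6. Fixed point.
Max's winning region = {1, 3, 4, 7, 8}.

1, 3, 4, 7, 8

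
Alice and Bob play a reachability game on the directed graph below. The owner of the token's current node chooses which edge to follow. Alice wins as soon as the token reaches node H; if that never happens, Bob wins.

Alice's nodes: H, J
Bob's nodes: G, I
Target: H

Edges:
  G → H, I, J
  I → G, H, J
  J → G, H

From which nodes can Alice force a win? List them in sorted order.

A0 = {H}
A1: add {J} — J (Alice) has J→H.
A2 = A1; e.g. G (Bob) can still go to I. Fixed point.
Alice's winning region = {H, J}.

H, J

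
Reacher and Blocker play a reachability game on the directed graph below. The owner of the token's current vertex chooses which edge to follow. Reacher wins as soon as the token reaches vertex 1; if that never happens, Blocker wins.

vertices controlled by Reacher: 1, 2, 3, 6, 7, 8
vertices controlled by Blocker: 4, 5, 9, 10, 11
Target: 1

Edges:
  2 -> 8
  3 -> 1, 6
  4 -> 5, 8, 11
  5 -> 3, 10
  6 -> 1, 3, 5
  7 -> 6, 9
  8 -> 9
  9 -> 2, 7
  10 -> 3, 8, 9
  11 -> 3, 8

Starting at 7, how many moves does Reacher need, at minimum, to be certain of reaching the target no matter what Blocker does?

A0 = {1}
A1: add {3, 6} — 3 (Reacher) has 3→1; 6 (Reacher) has 6→1.
A2: add {7} — 7 (Reacher) has 7→6.
A3 = A2; e.g. 2 (Reacher) has no edge into A2. Fixed point.
7 enters the attractor at level 2, so Reacher can force the target in 2 moves from there.

2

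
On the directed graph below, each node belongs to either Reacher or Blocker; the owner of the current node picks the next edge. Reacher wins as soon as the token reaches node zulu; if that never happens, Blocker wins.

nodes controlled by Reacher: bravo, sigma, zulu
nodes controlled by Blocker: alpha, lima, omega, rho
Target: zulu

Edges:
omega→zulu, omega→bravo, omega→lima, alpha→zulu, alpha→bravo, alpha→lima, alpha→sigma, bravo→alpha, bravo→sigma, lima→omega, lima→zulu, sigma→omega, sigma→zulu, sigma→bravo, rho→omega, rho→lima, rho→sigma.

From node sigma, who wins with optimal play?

A0 = {zulu}
A1: add {sigma} — sigma (Reacher) has sigma→zulu.
sigma ∈ A1, so Reacher can force the target.

Reacher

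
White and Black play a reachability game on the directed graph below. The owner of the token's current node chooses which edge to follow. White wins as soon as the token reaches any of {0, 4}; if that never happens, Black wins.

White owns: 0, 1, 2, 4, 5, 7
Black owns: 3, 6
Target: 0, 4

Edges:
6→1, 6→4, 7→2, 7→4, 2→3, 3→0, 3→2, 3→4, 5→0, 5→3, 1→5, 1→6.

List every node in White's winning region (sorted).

0, 1, 4, 5, 6, 7

A0 = {0, 4}
A1: add {5, 7} — 5 (White) has 5→0; 7 (White) has 7→4.
A2: add {1} — 1 (White) has 1→5.
A3: add {6} — 6 (Black): all of {1, 4} already in.
A4 = A3; e.g. 2 (White) has no edge into A3. Fixed point.
White's winning region = {0, 1, 4, 5, 6, 7}.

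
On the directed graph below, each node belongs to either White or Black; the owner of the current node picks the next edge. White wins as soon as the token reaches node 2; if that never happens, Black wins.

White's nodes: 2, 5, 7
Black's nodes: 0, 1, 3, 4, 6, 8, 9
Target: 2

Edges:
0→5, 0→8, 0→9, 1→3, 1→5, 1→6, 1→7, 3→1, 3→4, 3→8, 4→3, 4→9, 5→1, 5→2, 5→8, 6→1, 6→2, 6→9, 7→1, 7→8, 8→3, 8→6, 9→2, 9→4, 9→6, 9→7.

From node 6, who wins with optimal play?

A0 = {2}
A1: add {5} — 5 (White) has 5→2.
A2 = A1; e.g. 0 (Black) can still go to 8. Fixed point.
6 never enters the attractor, so Black can avoid the target forever.

Black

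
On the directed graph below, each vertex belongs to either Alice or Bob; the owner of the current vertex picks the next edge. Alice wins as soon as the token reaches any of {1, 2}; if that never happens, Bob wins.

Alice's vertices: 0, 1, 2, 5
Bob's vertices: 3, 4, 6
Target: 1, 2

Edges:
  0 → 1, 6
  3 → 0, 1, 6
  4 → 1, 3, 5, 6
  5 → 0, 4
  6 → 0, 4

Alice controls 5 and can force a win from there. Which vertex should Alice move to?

0

A0 = {1, 2}
A1: add {0} — 0 (Alice) has 0→1.
A2: add {5} — 5 (Alice) has 5→0.
A3 = A2; e.g. 3 (Bob) can still go to 6. Fixed point.
From 5, successor 0 is in the attractor (rank 1); the other successor 4 is not.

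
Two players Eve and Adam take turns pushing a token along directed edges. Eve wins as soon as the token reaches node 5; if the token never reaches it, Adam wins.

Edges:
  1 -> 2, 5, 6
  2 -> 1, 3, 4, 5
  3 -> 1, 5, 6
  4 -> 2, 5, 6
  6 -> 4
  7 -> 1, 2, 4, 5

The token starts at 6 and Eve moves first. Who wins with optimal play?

Adam

Track states (vertex, player-to-move).
A0 = {(5,Eve), (5,Adam)}
A1: add {(1,Eve), (2,Eve), (3,Eve), (4,Eve), (7,Eve)}.
A2: add {(2,Adam), (6,Adam), (7,Adam)}.
A3 = A2; e.g. (1,Adam) stays out. (6,Eve) never enters ⇒ Adam avoids the target.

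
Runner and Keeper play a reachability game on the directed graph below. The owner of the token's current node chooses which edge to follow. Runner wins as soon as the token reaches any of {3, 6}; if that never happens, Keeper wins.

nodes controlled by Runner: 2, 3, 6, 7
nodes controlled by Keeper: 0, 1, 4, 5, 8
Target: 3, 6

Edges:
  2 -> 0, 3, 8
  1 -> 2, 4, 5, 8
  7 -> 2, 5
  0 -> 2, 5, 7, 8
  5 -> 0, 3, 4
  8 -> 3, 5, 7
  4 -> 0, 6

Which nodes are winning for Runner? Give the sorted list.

2, 3, 6, 7

A0 = {3, 6}
A1: add {2} — 2 (Runner) has 2→3.
A2: add {7} — 7 (Runner) has 7→2.
A3 = A2; e.g. 0 (Keeper) can still go to 5. Fixed point.
Runner's winning region = {2, 3, 6, 7}.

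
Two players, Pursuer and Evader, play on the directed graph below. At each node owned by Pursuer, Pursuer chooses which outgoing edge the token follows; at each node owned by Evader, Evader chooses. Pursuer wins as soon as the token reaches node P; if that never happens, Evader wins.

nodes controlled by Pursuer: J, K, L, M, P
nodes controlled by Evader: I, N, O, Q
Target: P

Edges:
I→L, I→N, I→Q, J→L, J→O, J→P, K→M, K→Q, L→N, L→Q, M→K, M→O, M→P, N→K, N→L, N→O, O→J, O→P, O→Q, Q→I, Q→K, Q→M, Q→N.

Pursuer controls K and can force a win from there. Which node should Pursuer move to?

A0 = {P}
A1: add {J, M} — J (Pursuer) has J→P; M (Pursuer) has M→P.
A2: add {K} — K (Pursuer) has K→M.
A3 = A2; e.g. I (Evader) can still go to L. Fixed point.
From K, successor M is in the attractor (rank 1); the other successor Q is not.

M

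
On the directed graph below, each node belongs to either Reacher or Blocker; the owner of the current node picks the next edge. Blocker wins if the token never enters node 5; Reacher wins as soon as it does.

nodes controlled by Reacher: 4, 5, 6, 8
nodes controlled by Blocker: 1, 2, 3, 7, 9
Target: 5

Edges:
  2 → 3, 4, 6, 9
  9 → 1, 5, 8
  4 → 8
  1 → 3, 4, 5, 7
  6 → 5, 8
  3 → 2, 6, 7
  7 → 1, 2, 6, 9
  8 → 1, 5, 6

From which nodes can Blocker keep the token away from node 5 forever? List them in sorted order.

1, 2, 3, 7, 9

A0 = {5}
A1: add {6, 8} — 6 (Reacher) has 6→5; 8 (Reacher) has 8→5.
A2: add {4} — 4 (Reacher) has 4→8.
A3 = A2; e.g. 1 (Blocker) can still go to 3. Fixed point.
Reacher's attractor = {4, 5, 6, 8}; Blocker avoids the target exactly from the complement.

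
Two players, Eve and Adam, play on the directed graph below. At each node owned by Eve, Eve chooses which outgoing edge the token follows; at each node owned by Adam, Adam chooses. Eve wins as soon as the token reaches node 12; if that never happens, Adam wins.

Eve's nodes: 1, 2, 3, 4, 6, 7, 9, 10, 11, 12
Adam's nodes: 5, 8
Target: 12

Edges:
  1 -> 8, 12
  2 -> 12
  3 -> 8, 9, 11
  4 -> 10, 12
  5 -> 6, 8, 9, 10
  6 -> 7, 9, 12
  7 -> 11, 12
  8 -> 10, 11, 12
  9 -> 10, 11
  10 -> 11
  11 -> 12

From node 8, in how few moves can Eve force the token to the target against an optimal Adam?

3

A0 = {12}
A1: add {1, 2, 4, 6, 7, 11} — 1 (Eve) has 1→12; 2 (Eve) has 2→12; 4 (Eve) has 4→12; 6 (Eve) has 6→12; 7 (Eve) has 7→12; 11 (Eve) has 11→12.
A2: add {3, 9, 10} — 3 (Eve) has 3→11; 9 (Eve) has 9→11; 10 (Eve) has 10→11.
A3: add {8} — 8 (Adam): all of {10, 11, 12} already in.
8 enters the attractor at level 3, so Eve can force the target in 3 moves from there.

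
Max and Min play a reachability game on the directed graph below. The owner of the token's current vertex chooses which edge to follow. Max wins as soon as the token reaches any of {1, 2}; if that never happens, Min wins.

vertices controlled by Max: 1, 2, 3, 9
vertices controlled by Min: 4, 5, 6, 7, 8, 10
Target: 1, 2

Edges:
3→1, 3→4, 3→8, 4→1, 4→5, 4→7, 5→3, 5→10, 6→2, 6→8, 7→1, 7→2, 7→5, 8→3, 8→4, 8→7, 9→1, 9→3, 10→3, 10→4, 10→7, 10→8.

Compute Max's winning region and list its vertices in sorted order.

A0 = {1, 2}
A1: add {3, 9} — 3 (Max) has 3→1; 9 (Max) has 9→1.
A2 = A1; e.g. 4 (Min) can still go to 5. Fixed point.
Max's winning region = {1, 2, 3, 9}.

1, 2, 3, 9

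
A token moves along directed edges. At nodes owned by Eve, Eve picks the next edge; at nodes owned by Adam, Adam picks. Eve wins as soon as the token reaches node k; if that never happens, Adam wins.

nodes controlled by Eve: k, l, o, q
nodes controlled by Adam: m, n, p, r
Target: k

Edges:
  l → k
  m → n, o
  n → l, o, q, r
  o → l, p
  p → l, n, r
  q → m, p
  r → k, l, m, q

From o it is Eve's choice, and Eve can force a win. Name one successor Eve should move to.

l

A0 = {k}
A1: add {l} — l (Eve) has l→k.
A2: add {o} — o (Eve) has o→l.
A3 = A2; e.g. m (Adam) can still go to n. Fixed point.
From o, successor l is in the attractor (rank 1); the other successor p is not.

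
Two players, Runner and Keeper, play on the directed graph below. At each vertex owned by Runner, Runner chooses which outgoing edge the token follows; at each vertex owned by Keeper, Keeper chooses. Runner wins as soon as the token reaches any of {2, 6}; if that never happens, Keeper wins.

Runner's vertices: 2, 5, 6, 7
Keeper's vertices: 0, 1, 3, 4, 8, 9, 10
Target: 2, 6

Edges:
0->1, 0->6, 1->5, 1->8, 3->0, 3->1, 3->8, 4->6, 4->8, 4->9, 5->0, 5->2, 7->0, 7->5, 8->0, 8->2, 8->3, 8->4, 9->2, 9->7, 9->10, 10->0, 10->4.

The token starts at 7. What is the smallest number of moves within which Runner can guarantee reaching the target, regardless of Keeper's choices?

2

A0 = {2, 6}
A1: add {5} — 5 (Runner) has 5→2.
A2: add {7} — 7 (Runner) has 7→5.
A3 = A2; e.g. 0 (Keeper) can still go to 1. Fixed point.
7 enters the attractor at level 2, so Runner can force the target in 2 moves from there.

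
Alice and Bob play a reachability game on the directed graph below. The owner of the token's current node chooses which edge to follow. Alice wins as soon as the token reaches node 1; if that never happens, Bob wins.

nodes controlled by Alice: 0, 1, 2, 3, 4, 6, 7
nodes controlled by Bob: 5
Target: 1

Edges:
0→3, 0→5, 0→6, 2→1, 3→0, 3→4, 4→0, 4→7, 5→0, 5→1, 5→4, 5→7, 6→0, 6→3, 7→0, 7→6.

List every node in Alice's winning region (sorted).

A0 = {1}
A1: add {2} — 2 (Alice) has 2→1.
A2 = A1; e.g. 0 (Alice) has no edge into A1. Fixed point.
Alice's winning region = {1, 2}.

1, 2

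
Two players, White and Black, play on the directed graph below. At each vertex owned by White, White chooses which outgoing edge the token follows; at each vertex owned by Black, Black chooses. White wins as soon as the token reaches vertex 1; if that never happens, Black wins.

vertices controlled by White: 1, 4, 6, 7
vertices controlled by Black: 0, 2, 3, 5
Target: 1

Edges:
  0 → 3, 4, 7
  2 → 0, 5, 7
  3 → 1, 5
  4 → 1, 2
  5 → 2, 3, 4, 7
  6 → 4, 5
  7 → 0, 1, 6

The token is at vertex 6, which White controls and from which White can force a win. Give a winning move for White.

A0 = {1}
A1: add {4, 7} — 4 (White) has 4→1; 7 (White) has 7→1.
A2: add {6} — 6 (White) has 6→4.
A3 = A2; e.g. 0 (Black) can still go to 3. Fixed point.
From 6, successor 4 is in the attractor (rank 1); the other successor 5 is not.

4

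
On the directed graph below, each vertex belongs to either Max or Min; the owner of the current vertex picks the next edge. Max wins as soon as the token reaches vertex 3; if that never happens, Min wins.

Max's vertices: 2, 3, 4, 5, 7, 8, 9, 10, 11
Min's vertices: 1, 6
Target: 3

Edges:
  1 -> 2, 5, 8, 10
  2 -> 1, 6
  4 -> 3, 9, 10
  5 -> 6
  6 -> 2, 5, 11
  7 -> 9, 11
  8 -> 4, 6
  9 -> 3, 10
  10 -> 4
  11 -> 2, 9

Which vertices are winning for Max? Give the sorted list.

3, 4, 7, 8, 9, 10, 11

A0 = {3}
A1: add {4, 9} — 4 (Max) has 4→3; 9 (Max) has 9→3.
A2: add {7, 8, 10, 11} — 7 (Max) has 7→9; 8 (Max) has 8→4; 10 (Max) has 10→4; 11 (Max) has 11→9.
A3 = A2; e.g. 1 (Min) can still go to 2. Fixed point.
Max's winning region = {3, 4, 7, 8, 9, 10, 11}.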